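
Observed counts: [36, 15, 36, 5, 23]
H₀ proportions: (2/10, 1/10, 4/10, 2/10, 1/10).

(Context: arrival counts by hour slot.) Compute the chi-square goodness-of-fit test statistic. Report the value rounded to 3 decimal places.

test statistic = 36.174

n = 115; E_i = n·p_i = [23.00, 11.50, 46.00, 23.00, 11.50]
χ² = (36−23.00)²/23.00 + (15−11.50)²/11.50 + (36−46.00)²/46.00 + (5−23.00)²/23.00 + (23−11.50)²/11.50 = 36.1739
df = 4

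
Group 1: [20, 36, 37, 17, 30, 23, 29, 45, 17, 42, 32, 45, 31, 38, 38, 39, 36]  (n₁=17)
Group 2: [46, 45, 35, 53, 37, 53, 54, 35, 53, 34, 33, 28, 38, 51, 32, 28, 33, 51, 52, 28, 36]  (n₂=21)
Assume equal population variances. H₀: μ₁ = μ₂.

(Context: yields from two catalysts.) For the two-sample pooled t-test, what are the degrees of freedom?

degrees of freedom = 36

df = n₁ + n₂ − 2 = 17 + 21 − 2 = 36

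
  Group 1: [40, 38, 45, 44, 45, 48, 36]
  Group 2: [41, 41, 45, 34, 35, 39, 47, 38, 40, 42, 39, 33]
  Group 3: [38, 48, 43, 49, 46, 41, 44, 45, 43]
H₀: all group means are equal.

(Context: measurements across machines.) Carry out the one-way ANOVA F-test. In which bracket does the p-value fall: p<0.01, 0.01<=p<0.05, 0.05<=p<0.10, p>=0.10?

p-value bracket: 0.01<=p<0.05

Group means [42.29, 39.50, 44.11], grand mean 41.679
SSB = Σnᵢ(x̄ᵢ−x̄)² = 112.790; SSW = ΣΣ(x−x̄ᵢ)² = 399.317
MSB = 112.790/2 = 56.3948; MSW = 399.317/25 = 15.9727
F = MSB/MSW = 3.5307
df = (2, 25)
p-value (upper-tail) = 0.04461
→ bracket: 0.01<=p<0.05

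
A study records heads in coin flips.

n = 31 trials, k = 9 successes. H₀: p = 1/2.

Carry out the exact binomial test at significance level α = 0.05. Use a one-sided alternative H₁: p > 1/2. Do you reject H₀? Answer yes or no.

reject H₀: no

Exact binomial: n=31, k=9, p₀=1/2=0.5000
P(X≥9) from Σ C(n,i)·p₀^i·(1−p₀)^(n−i)
p-value (one-sided, H₁ greater) = 0.99466
At α=0.05: p ≥ α → fail to reject H₀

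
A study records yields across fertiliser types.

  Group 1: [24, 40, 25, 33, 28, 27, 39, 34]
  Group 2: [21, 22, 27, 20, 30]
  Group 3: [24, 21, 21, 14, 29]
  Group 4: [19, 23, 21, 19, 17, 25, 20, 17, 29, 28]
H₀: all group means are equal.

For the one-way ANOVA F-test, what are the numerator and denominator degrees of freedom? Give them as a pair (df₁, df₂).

k = 4 groups, N = 28 total
df = (k−1, N−k) = (4−1, 28−4) = (3, 24)

degrees of freedom = [3, 24]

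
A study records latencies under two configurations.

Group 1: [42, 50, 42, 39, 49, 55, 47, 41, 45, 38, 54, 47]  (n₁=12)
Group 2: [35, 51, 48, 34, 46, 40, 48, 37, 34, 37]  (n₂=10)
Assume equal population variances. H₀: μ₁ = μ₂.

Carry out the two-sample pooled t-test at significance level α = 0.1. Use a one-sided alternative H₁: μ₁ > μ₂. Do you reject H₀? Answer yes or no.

x̄₁=45.750, s₁=5.578, n₁=12
x̄₂=41.000, s₂=6.583, n₂=10
s_p² = [11·5.578² + 9·6.583²]/20 = 36.6125
SE = √(s_p²·(1/12+1/10)) = 2.5908
t = (45.750−41.000)/2.5908 = 1.8334
df = 20
p-value (one-sided, H₁ greater) = 0.04083
At α=0.1: p < α → reject H₀

reject H₀: yes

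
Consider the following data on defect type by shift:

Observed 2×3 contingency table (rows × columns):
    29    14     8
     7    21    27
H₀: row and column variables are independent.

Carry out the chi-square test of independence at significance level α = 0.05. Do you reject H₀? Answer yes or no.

reject H₀: yes

Row totals [51, 55], col totals [36, 35, 35], n=106
χ² = (29−17.32)²/17.32 + (14−16.84)²/16.84 + (8−16.84)²/16.84 + (7−18.68)²/18.68 + (21−18.16)²/18.16 + (27−18.16)²/18.16 = 25.0434
df = 2
p-value (upper-tail) = 0.00000
At α=0.05: p < α → reject H₀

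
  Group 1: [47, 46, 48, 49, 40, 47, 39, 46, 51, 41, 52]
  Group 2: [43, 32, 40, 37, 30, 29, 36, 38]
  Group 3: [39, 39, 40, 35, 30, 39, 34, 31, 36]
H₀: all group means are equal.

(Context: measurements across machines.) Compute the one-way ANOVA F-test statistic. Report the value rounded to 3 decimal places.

test statistic = 18.825

Group means [46.00, 35.62, 35.89], grand mean 39.786
SSB = Σnᵢ(x̄ᵢ−x̄)² = 699.950; SSW = ΣΣ(x−x̄ᵢ)² = 464.764
MSB = 699.950/2 = 349.9752; MSW = 464.764/25 = 18.5906
F = MSB/MSW = 18.8254
df = (2, 25)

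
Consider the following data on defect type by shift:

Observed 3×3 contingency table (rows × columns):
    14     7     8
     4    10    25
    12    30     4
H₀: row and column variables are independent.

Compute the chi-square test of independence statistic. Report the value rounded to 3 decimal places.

Row totals [29, 39, 46], col totals [30, 47, 37], n=114
χ² = (14−7.63)²/7.63 + (7−11.96)²/11.96 + (8−9.41)²/9.41 + (4−10.26)²/10.26 + (10−16.08)²/16.08 + (25−12.66)²/12.66 + (12−12.11)²/12.11 + (30−18.96)²/18.96 + (4−14.93)²/14.93 = 40.1587
df = 4

test statistic = 40.159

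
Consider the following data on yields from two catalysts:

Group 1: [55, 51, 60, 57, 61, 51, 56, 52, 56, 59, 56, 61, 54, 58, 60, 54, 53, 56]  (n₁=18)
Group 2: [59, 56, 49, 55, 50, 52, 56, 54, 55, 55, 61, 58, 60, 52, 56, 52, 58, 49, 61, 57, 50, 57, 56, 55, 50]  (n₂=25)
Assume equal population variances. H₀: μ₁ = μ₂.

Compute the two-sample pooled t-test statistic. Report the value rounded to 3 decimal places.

test statistic = 1.106

x̄₁=56.111, s₁=3.252, n₁=18
x̄₂=54.920, s₂=3.639, n₂=25
s_p² = [17·3.252² + 24·3.639²]/41 = 12.1370
SE = √(s_p²·(1/18+1/25)) = 1.0769
t = (56.111−54.920)/1.0769 = 1.1060
df = 41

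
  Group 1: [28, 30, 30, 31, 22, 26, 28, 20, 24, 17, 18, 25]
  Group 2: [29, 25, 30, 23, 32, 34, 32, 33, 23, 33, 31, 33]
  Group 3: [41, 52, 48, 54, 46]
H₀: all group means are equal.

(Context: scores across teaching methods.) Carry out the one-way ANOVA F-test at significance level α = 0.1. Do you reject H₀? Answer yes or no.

reject H₀: yes

Group means [24.92, 29.83, 48.20], grand mean 30.966
SSB = Σnᵢ(x̄ᵢ−x̄)² = 1939.582; SSW = ΣΣ(x−x̄ᵢ)² = 533.383
MSB = 1939.582/2 = 969.7911; MSW = 533.383/26 = 20.5147
F = MSB/MSW = 47.2729
df = (2, 26)
p-value (upper-tail) = 0.00000
At α=0.1: p < α → reject H₀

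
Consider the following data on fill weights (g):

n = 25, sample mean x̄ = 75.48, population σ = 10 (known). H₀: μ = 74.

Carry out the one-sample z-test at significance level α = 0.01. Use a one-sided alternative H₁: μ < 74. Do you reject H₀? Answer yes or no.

reject H₀: no

SE = σ/√n = 10/√25 = 2.0000
z = (x̄−μ₀)/SE = (75.48−74)/2.0000 = 0.7400
p-value (one-sided, H₁ less) = 0.77035
At α=0.01: p ≥ α → fail to reject H₀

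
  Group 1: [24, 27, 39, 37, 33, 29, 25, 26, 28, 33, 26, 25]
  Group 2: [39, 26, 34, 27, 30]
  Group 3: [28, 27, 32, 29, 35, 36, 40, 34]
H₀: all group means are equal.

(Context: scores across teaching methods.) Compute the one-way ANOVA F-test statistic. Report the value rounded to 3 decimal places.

test statistic = 1.106

Group means [29.33, 31.20, 32.62], grand mean 30.760
SSB = Σnᵢ(x̄ᵢ−x̄)² = 53.218; SSW = ΣΣ(x−x̄ᵢ)² = 529.342
MSB = 53.218/2 = 26.6092; MSW = 529.342/22 = 24.0610
F = MSB/MSW = 1.1059
df = (2, 22)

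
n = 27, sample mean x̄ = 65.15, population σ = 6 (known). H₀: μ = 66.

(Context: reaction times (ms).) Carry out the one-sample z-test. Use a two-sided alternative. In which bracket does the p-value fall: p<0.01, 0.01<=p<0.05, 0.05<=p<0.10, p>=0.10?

SE = σ/√n = 6/√27 = 1.1547
z = (x̄−μ₀)/SE = (65.15−66)/1.1547 = -0.7361
p-value (two-sided) = 0.46166
→ bracket: p>=0.10

p-value bracket: p>=0.10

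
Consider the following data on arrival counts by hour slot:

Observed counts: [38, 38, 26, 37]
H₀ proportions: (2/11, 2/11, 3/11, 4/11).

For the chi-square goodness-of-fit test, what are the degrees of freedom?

df = k − 1 = 4 − 1 = 3

degrees of freedom = 3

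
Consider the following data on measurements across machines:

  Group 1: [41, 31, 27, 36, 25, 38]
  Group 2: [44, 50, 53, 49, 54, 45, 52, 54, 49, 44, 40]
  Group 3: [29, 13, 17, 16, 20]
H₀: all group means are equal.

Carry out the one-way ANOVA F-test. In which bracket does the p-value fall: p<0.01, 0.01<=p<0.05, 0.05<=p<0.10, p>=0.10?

p-value bracket: p<0.01

Group means [33.00, 48.55, 19.00], grand mean 37.591
SSB = Σnᵢ(x̄ᵢ−x̄)² = 3174.591; SSW = ΣΣ(x−x̄ᵢ)² = 572.727
MSB = 3174.591/2 = 1587.2955; MSW = 572.727/19 = 30.1435
F = MSB/MSW = 52.6579
df = (2, 19)
p-value (upper-tail) = 0.00000
→ bracket: p<0.01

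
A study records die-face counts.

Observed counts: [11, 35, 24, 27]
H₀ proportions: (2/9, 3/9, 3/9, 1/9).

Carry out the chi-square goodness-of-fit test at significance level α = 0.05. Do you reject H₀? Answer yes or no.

n = 97; E_i = n·p_i = [21.56, 32.33, 32.33, 10.78]
χ² = (11−21.56)²/21.56 + (35−32.33)²/32.33 + (24−32.33)²/32.33 + (27−10.78)²/10.78 = 31.9536
df = 3
p-value (upper-tail) = 0.00000
At α=0.05: p < α → reject H₀

reject H₀: yes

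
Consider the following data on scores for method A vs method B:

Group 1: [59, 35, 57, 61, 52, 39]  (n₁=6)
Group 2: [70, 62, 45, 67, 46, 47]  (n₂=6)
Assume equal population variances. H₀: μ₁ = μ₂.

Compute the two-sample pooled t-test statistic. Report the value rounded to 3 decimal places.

x̄₁=50.500, s₁=10.950, n₁=6
x̄₂=56.167, s₂=11.444, n₂=6
s_p² = [5·10.950² + 5·11.444²]/10 = 125.4333
SE = √(s_p²·(1/6+1/6)) = 6.4662
t = (50.500−56.167)/6.4662 = -0.8764
df = 10

test statistic = -0.876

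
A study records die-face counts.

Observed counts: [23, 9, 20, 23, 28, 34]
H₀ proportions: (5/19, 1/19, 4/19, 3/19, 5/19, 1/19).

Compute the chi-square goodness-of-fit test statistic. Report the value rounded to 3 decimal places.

test statistic = 109.297

n = 137; E_i = n·p_i = [36.05, 7.21, 28.84, 21.63, 36.05, 7.21]
χ² = (23−36.05)²/36.05 + (9−7.21)²/7.21 + (20−28.84)²/28.84 + (23−21.63)²/21.63 + (28−36.05)²/36.05 + (34−7.21)²/7.21 = 109.2973
df = 5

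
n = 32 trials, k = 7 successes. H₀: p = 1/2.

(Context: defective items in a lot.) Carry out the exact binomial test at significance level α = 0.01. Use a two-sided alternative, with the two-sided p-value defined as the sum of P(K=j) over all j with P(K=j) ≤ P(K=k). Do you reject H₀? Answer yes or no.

Exact binomial: n=32, k=7, p₀=1/2=0.5000
P(X=j) = C(n,j)·p₀^j·(1−p₀)^(n−j); p = Σ P(X=j) over j with P(X=j) ≤ P(X=7)
p-value (two-sided) = 0.00210
At α=0.01: p < α → reject H₀

reject H₀: yes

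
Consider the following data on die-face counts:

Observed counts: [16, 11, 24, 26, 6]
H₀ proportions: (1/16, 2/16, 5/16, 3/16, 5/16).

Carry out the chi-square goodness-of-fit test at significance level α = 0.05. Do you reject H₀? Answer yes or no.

n = 83; E_i = n·p_i = [5.19, 10.38, 25.94, 15.56, 25.94]
χ² = (16−5.19)²/5.19 + (11−10.38)²/10.38 + (24−25.94)²/25.94 + (26−15.56)²/15.56 + (6−25.94)²/25.94 = 45.0450
df = 4
p-value (upper-tail) = 0.00000
At α=0.05: p < α → reject H₀

reject H₀: yes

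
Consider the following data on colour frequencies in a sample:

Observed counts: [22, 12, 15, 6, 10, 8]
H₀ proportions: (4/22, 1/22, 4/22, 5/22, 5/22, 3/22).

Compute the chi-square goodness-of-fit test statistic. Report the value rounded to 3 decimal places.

test statistic = 38.442

n = 73; E_i = n·p_i = [13.27, 3.32, 13.27, 16.59, 16.59, 9.95]
χ² = (22−13.27)²/13.27 + (12−3.32)²/3.32 + (15−13.27)²/13.27 + (6−16.59)²/16.59 + (10−16.59)²/16.59 + (8−9.95)²/9.95 = 38.4416
df = 5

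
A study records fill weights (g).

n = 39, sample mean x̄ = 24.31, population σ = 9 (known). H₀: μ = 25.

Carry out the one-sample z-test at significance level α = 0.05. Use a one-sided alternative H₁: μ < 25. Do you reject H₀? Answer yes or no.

reject H₀: no

SE = σ/√n = 9/√39 = 1.4412
z = (x̄−μ₀)/SE = (24.31−25)/1.4412 = -0.4788
p-value (one-sided, H₁ less) = 0.31605
At α=0.05: p ≥ α → fail to reject H₀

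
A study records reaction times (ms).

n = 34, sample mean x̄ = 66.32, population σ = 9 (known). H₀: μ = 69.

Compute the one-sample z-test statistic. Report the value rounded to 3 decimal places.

test statistic = -1.736

SE = σ/√n = 9/√34 = 1.5435
z = (x̄−μ₀)/SE = (66.32−69)/1.5435 = -1.7363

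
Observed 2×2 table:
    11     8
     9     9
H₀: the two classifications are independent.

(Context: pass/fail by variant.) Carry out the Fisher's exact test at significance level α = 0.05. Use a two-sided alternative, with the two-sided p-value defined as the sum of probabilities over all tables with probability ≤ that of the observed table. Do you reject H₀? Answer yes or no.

reject H₀: no

Margins: r₁=19, r₂=18, c₁=20, c₂=17, n=37
p_obs = C(19,11)·C(18,9)/C(37,20); sum pmf over tables with pmf ≤ p_obs
p-value (two-sided) = 0.74585
At α=0.05: p ≥ α → fail to reject H₀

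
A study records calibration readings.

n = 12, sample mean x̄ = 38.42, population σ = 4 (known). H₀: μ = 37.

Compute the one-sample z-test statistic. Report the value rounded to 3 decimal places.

SE = σ/√n = 4/√12 = 1.1547
z = (x̄−μ₀)/SE = (38.42−37)/1.1547 = 1.2298

test statistic = 1.230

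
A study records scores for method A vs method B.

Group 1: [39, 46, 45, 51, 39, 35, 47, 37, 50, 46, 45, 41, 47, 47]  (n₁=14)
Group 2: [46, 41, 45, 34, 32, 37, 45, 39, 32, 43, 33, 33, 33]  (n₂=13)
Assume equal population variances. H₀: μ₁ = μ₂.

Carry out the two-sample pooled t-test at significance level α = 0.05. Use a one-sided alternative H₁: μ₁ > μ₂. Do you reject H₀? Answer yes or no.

reject H₀: yes

x̄₁=43.929, s₁=4.891, n₁=14
x̄₂=37.923, s₂=5.484, n₂=13
s_p² = [13·4.891² + 12·5.484²]/25 = 26.8741
SE = √(s_p²·(1/14+1/13)) = 1.9967
t = (43.929−37.923)/1.9967 = 3.0077
df = 25
p-value (one-sided, H₁ greater) = 0.00296
At α=0.05: p < α → reject H₀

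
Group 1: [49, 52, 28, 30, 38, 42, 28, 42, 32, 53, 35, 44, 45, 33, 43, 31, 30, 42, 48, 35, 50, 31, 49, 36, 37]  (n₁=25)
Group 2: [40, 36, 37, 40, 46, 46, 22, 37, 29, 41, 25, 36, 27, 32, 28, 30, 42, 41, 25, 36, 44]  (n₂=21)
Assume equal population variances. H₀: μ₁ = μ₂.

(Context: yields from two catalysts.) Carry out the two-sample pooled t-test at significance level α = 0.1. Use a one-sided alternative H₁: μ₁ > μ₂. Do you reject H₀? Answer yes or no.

reject H₀: yes

x̄₁=39.320, s₁=7.988, n₁=25
x̄₂=35.238, s₂=7.266, n₂=21
s_p² = [24·7.988² + 20·7.266²]/44 = 58.8011
SE = √(s_p²·(1/25+1/21)) = 2.2698
t = (39.320−35.238)/2.2698 = 1.7983
df = 44
p-value (one-sided, H₁ greater) = 0.03949
At α=0.1: p < α → reject H₀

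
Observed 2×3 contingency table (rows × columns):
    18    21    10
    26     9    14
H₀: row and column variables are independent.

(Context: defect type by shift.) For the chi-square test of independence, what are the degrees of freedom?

degrees of freedom = 2

df = (r−1)(c−1) = (2−1)·(3−1) = 2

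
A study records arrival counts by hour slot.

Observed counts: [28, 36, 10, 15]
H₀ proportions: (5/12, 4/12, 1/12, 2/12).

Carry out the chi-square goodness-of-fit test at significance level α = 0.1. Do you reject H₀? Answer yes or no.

n = 89; E_i = n·p_i = [37.08, 29.67, 7.42, 14.83]
χ² = (28−37.08)²/37.08 + (36−29.67)²/29.67 + (10−7.42)²/7.42 + (15−14.83)²/14.83 = 4.4787
df = 3
p-value (upper-tail) = 0.21420
At α=0.1: p ≥ α → fail to reject H₀

reject H₀: no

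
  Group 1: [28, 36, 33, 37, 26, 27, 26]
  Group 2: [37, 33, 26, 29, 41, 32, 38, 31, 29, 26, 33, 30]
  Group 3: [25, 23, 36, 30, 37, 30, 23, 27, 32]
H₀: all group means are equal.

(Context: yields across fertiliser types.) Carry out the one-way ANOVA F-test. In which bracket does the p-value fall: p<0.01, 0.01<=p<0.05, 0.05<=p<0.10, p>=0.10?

Group means [30.43, 32.08, 29.22], grand mean 30.750
SSB = Σnᵢ(x̄ᵢ−x̄)² = 43.063; SSW = ΣΣ(x−x̄ᵢ)² = 592.187
MSB = 43.063/2 = 21.5317; MSW = 592.187/25 = 23.6875
F = MSB/MSW = 0.9090
df = (2, 25)
p-value (upper-tail) = 0.41584
→ bracket: p>=0.10

p-value bracket: p>=0.10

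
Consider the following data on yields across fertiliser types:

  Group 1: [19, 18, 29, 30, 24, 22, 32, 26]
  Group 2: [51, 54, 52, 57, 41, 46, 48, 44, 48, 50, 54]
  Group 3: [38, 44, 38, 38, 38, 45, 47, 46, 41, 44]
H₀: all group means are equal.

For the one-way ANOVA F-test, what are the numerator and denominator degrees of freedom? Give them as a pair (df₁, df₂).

k = 3 groups, N = 29 total
df = (k−1, N−k) = (3−1, 29−3) = (2, 26)

degrees of freedom = [2, 26]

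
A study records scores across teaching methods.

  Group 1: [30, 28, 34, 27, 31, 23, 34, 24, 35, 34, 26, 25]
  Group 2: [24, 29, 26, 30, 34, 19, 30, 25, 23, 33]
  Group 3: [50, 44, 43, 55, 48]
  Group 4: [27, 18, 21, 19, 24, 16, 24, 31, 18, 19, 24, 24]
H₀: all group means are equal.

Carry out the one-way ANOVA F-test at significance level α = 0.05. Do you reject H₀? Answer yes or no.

reject H₀: yes

Group means [29.25, 27.30, 48.00, 22.08], grand mean 28.949
SSB = Σnᵢ(x̄ᵢ−x̄)² = 2408.631; SSW = ΣΣ(x−x̄ᵢ)² = 709.267
MSB = 2408.631/3 = 802.8769; MSW = 709.267/35 = 20.2648
F = MSB/MSW = 39.6194
df = (3, 35)
p-value (upper-tail) = 0.00000
At α=0.05: p < α → reject H₀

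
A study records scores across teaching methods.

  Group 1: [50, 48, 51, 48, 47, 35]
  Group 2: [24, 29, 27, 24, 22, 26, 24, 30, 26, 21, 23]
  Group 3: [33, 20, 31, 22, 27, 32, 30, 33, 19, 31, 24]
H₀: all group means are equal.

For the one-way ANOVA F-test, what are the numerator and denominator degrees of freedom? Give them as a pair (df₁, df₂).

degrees of freedom = [2, 25]

k = 3 groups, N = 28 total
df = (k−1, N−k) = (3−1, 28−3) = (2, 25)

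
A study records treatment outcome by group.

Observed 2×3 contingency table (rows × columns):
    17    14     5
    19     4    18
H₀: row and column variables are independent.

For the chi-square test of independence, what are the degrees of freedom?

df = (r−1)(c−1) = (2−1)·(3−1) = 2

degrees of freedom = 2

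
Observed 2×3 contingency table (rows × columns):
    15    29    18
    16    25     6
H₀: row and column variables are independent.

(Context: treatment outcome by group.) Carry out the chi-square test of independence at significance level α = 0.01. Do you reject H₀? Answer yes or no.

Row totals [62, 47], col totals [31, 54, 24], n=109
χ² = (15−17.63)²/17.63 + (29−30.72)²/30.72 + (18−13.65)²/13.65 + (16−13.37)²/13.37 + (25−23.28)²/23.28 + (6−10.35)²/10.35 = 4.3467
df = 2
p-value (upper-tail) = 0.11380
At α=0.01: p ≥ α → fail to reject H₀

reject H₀: no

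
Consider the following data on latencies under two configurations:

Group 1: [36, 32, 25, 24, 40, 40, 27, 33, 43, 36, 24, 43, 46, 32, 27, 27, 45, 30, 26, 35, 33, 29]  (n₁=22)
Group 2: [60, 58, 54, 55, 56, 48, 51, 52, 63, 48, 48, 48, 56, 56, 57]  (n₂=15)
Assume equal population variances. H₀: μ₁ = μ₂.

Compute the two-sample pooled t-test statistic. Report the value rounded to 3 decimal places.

x̄₁=33.318, s₁=7.040, n₁=22
x̄₂=54.000, s₂=4.721, n₂=15
s_p² = [21·7.040² + 14·4.721²]/35 = 38.6506
SE = √(s_p²·(1/22+1/15)) = 2.0817
t = (33.318−54.000)/2.0817 = -9.9350
df = 35

test statistic = -9.935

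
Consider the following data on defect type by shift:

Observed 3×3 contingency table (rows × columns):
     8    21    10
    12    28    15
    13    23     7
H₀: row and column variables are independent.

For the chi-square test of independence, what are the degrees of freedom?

df = (r−1)(c−1) = (3−1)·(3−1) = 4

degrees of freedom = 4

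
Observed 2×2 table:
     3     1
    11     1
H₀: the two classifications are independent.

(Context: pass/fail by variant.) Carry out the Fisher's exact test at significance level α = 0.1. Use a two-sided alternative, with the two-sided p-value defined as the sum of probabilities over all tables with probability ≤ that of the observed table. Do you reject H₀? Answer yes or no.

reject H₀: no

Margins: r₁=4, r₂=12, c₁=14, c₂=2, n=16
p_obs = C(4,3)·C(12,11)/C(16,14); sum pmf over tables with pmf ≤ p_obs
p-value (two-sided) = 0.45000
At α=0.1: p ≥ α → fail to reject H₀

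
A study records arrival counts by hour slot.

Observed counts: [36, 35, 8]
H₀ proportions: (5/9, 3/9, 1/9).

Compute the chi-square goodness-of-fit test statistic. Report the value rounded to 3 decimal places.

n = 79; E_i = n·p_i = [43.89, 26.33, 8.78]
χ² = (36−43.89)²/43.89 + (35−26.33)²/26.33 + (8−8.78)²/8.78 = 4.3392
df = 2

test statistic = 4.339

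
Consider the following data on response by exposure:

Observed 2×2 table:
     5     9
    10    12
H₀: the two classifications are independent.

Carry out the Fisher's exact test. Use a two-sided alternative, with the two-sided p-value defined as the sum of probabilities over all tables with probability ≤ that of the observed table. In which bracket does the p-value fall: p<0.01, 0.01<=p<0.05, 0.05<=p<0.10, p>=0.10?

Margins: r₁=14, r₂=22, c₁=15, c₂=21, n=36
p_obs = C(14,5)·C(22,10)/C(36,15); sum pmf over tables with pmf ≤ p_obs
p-value (two-sided) = 0.73172
→ bracket: p>=0.10

p-value bracket: p>=0.10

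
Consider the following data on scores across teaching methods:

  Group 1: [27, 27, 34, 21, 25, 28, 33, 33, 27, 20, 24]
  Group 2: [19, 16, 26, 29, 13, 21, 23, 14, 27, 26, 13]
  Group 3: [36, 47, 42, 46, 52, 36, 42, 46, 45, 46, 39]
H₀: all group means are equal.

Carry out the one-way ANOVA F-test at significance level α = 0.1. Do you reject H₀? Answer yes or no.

reject H₀: yes

Group means [27.18, 20.64, 43.36], grand mean 30.394
SSB = Σnᵢ(x̄ᵢ−x̄)² = 3011.152; SSW = ΣΣ(x−x̄ᵢ)² = 820.727
MSB = 3011.152/2 = 1505.5758; MSW = 820.727/30 = 27.3576
F = MSB/MSW = 55.0332
df = (2, 30)
p-value (upper-tail) = 0.00000
At α=0.1: p < α → reject H₀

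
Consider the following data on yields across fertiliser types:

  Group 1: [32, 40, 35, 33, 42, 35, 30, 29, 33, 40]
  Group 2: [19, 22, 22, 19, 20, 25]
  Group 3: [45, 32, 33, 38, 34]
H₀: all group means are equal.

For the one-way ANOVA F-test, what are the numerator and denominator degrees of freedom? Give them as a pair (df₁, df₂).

degrees of freedom = [2, 18]

k = 3 groups, N = 21 total
df = (k−1, N−k) = (3−1, 21−3) = (2, 18)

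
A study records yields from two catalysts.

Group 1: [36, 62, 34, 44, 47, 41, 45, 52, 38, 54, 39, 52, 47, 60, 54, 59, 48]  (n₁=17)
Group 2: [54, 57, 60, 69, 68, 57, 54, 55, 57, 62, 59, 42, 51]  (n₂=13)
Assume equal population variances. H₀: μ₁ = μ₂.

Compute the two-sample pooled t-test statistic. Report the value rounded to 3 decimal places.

test statistic = -3.280

x̄₁=47.765, s₁=8.519, n₁=17
x̄₂=57.308, s₂=6.981, n₂=13
s_p² = [16·8.519² + 12·6.981²]/28 = 62.3510
SE = √(s_p²·(1/17+1/13)) = 2.9093
t = (47.765−57.308)/2.9093 = -3.2802
df = 28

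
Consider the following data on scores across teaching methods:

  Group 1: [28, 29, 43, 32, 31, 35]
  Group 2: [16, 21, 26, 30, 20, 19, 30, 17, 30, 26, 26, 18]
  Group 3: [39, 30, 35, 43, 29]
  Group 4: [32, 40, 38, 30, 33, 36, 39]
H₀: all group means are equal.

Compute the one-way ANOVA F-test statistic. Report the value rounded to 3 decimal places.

test statistic = 11.821

Group means [33.00, 23.25, 35.20, 35.43], grand mean 30.033
SSB = Σnᵢ(x̄ᵢ−x̄)² = 942.202; SSW = ΣΣ(x−x̄ᵢ)² = 690.764
MSB = 942.202/3 = 314.0675; MSW = 690.764/26 = 26.5679
F = MSB/MSW = 11.8213
df = (3, 26)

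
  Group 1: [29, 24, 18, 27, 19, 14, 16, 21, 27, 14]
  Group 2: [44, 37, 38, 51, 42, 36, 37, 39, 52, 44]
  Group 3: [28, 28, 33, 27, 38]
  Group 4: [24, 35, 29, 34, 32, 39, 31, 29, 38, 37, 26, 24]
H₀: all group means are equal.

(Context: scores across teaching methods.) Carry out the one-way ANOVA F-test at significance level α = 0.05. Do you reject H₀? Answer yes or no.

reject H₀: yes

Group means [20.90, 42.00, 30.80, 31.50], grand mean 31.378
SSB = Σnᵢ(x̄ᵢ−x̄)² = 2228.003; SSW = ΣΣ(x−x̄ᵢ)² = 970.700
MSB = 2228.003/3 = 742.6676; MSW = 970.700/33 = 29.4152
F = MSB/MSW = 25.2478
df = (3, 33)
p-value (upper-tail) = 0.00000
At α=0.05: p < α → reject H₀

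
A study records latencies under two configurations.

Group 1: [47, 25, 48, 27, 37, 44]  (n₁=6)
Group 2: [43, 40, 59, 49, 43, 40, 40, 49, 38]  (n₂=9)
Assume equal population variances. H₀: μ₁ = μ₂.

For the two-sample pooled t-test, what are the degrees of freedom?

df = n₁ + n₂ − 2 = 6 + 9 − 2 = 13

degrees of freedom = 13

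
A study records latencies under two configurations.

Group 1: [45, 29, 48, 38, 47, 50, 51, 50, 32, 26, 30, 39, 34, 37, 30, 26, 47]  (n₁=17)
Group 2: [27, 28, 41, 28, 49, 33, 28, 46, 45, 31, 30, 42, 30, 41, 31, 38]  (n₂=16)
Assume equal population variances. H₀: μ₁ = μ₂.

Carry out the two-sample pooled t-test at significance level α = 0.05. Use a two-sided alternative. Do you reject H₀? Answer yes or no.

reject H₀: no

x̄₁=38.765, s₁=9.045, n₁=17
x̄₂=35.500, s₂=7.483, n₂=16
s_p² = [16·9.045² + 15·7.483²]/31 = 69.3245
SE = √(s_p²·(1/17+1/16)) = 2.9001
t = (38.765−35.500)/2.9001 = 1.1257
df = 31
p-value (two-sided) = 0.26893
At α=0.05: p ≥ α → fail to reject H₀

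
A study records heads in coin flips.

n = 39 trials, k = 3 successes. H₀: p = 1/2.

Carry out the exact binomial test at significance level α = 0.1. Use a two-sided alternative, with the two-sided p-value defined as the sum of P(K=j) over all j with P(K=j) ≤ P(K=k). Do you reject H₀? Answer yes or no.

reject H₀: yes

Exact binomial: n=39, k=3, p₀=1/2=0.5000
P(X=j) = C(n,j)·p₀^j·(1−p₀)^(n−j); p = Σ P(X=j) over j with P(X=j) ≤ P(X=3)
p-value (two-sided) = 0.00000
At α=0.1: p < α → reject H₀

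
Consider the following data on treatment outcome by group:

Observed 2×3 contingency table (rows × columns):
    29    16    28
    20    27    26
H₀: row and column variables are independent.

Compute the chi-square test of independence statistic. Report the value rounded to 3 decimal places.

test statistic = 4.541

Row totals [73, 73], col totals [49, 43, 54], n=146
χ² = (29−24.50)²/24.50 + (16−21.50)²/21.50 + (28−27.00)²/27.00 + (20−24.50)²/24.50 + (27−21.50)²/21.50 + (26−27.00)²/27.00 = 4.5411
df = 2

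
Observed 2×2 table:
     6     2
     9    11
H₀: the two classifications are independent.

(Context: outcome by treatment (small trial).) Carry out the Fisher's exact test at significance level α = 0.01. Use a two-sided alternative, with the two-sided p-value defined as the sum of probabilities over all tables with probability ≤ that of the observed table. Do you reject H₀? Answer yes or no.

Margins: r₁=8, r₂=20, c₁=15, c₂=13, n=28
p_obs = C(8,6)·C(20,9)/C(28,15); sum pmf over tables with pmf ≤ p_obs
p-value (two-sided) = 0.22126
At α=0.01: p ≥ α → fail to reject H₀

reject H₀: no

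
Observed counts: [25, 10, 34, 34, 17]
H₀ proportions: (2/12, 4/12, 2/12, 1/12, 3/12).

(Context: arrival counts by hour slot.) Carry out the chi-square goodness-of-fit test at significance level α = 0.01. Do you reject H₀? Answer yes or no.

n = 120; E_i = n·p_i = [20.00, 40.00, 20.00, 10.00, 30.00]
χ² = (25−20.00)²/20.00 + (10−40.00)²/40.00 + (34−20.00)²/20.00 + (34−10.00)²/10.00 + (17−30.00)²/30.00 = 96.7833
df = 4
p-value (upper-tail) = 0.00000
At α=0.01: p < α → reject H₀

reject H₀: yes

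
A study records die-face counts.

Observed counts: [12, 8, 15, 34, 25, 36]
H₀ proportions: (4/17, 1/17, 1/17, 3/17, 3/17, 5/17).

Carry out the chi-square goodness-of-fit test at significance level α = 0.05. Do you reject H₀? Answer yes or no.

n = 130; E_i = n·p_i = [30.59, 7.65, 7.65, 22.94, 22.94, 38.24]
χ² = (12−30.59)²/30.59 + (8−7.65)²/7.65 + (15−7.65)²/7.65 + (34−22.94)²/22.94 + (25−22.94)²/22.94 + (36−38.24)²/38.24 = 24.0287
df = 5
p-value (upper-tail) = 0.00021
At α=0.05: p < α → reject H₀

reject H₀: yes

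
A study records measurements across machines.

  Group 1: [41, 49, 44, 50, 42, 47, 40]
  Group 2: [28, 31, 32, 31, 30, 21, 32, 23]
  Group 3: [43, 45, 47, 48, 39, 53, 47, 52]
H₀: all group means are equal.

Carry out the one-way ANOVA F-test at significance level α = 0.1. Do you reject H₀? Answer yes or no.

Group means [44.71, 28.50, 46.75], grand mean 39.783
SSB = Σnᵢ(x̄ᵢ−x̄)² = 1576.984; SSW = ΣΣ(x−x̄ᵢ)² = 366.929
MSB = 1576.984/2 = 788.4922; MSW = 366.929/20 = 18.3464
F = MSB/MSW = 42.9780
df = (2, 20)
p-value (upper-tail) = 0.00000
At α=0.1: p < α → reject H₀

reject H₀: yes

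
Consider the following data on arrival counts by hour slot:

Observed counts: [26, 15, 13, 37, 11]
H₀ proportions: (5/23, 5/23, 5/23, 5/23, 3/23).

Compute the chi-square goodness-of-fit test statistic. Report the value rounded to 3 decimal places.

test statistic = 17.089

n = 102; E_i = n·p_i = [22.17, 22.17, 22.17, 22.17, 13.30]
χ² = (26−22.17)²/22.17 + (15−22.17)²/22.17 + (13−22.17)²/22.17 + (37−22.17)²/22.17 + (11−13.30)²/13.30 = 17.0889
df = 4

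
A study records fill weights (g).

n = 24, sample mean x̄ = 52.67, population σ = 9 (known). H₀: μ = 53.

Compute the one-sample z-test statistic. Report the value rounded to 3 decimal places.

SE = σ/√n = 9/√24 = 1.8371
z = (x̄−μ₀)/SE = (52.67−53)/1.8371 = -0.1796

test statistic = -0.180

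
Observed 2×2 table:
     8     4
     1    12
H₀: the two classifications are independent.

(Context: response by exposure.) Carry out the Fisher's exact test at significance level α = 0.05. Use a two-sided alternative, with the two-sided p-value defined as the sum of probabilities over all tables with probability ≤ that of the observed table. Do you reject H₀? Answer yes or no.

Margins: r₁=12, r₂=13, c₁=9, c₂=16, n=25
p_obs = C(12,8)·C(13,1)/C(25,9); sum pmf over tables with pmf ≤ p_obs
p-value (two-sided) = 0.00361
At α=0.05: p < α → reject H₀

reject H₀: yes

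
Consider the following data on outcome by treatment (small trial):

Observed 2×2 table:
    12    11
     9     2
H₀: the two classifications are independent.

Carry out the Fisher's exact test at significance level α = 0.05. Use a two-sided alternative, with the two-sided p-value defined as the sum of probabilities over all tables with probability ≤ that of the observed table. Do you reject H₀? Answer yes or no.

Margins: r₁=23, r₂=11, c₁=21, c₂=13, n=34
p_obs = C(23,12)·C(11,9)/C(34,21); sum pmf over tables with pmf ≤ p_obs
p-value (two-sided) = 0.13982
At α=0.05: p ≥ α → fail to reject H₀

reject H₀: no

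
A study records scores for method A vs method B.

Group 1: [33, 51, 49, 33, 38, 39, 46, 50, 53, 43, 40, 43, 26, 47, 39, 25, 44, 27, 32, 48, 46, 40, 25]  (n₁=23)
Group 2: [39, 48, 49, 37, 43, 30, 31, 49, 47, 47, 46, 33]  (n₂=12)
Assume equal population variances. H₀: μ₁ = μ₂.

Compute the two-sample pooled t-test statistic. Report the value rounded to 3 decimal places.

test statistic = -0.583

x̄₁=39.870, s₁=8.719, n₁=23
x̄₂=41.583, s₂=7.255, n₂=12
s_p² = [22·8.719² + 11·7.255²]/33 = 68.2280
SE = √(s_p²·(1/23+1/12)) = 2.9414
t = (39.870−41.583)/2.9414 = -0.5826
df = 33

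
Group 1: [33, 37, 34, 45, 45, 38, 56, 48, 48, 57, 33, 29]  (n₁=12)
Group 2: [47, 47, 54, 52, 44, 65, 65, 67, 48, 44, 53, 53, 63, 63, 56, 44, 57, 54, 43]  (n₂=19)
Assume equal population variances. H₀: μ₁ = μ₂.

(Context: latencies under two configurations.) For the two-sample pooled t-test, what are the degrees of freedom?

df = n₁ + n₂ − 2 = 12 + 19 − 2 = 29

degrees of freedom = 29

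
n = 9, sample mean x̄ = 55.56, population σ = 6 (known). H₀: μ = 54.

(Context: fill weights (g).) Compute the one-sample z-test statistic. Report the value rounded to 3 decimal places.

SE = σ/√n = 6/√9 = 2.0000
z = (x̄−μ₀)/SE = (55.56−54)/2.0000 = 0.7800

test statistic = 0.780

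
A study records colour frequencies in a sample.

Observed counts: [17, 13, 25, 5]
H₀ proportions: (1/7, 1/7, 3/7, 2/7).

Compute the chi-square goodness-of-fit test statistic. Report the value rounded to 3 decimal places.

n = 60; E_i = n·p_i = [8.57, 8.57, 25.71, 17.14]
χ² = (17−8.57)²/8.57 + (13−8.57)²/8.57 + (25−25.71)²/25.71 + (5−17.14)²/17.14 = 19.1972
df = 3

test statistic = 19.197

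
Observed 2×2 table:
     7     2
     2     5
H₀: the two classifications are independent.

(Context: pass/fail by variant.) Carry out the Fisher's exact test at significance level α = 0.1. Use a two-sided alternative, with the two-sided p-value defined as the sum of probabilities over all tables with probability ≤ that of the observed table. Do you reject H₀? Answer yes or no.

reject H₀: no

Margins: r₁=9, r₂=7, c₁=9, c₂=7, n=16
p_obs = C(9,7)·C(7,2)/C(16,9); sum pmf over tables with pmf ≤ p_obs
p-value (two-sided) = 0.12622
At α=0.1: p ≥ α → fail to reject H₀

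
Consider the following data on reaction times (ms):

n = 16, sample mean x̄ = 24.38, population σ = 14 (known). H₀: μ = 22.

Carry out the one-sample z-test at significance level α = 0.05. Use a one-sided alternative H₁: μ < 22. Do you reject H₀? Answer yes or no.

reject H₀: no

SE = σ/√n = 14/√16 = 3.5000
z = (x̄−μ₀)/SE = (24.38−22)/3.5000 = 0.6800
p-value (one-sided, H₁ less) = 0.75175
At α=0.05: p ≥ α → fail to reject H₀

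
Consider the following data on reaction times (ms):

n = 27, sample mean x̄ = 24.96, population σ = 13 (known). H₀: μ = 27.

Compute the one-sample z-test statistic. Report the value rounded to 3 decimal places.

SE = σ/√n = 13/√27 = 2.5019
z = (x̄−μ₀)/SE = (24.96−27)/2.5019 = -0.8154

test statistic = -0.815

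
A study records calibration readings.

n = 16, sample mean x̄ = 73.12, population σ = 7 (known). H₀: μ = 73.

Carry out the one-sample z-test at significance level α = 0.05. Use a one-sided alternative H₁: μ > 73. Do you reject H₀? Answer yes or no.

SE = σ/√n = 7/√16 = 1.7500
z = (x̄−μ₀)/SE = (73.12−73)/1.7500 = 0.0686
p-value (one-sided, H₁ greater) = 0.47267
At α=0.05: p ≥ α → fail to reject H₀

reject H₀: no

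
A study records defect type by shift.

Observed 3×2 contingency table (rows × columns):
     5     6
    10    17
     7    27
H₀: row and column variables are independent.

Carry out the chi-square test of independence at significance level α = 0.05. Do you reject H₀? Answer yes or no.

reject H₀: no

Row totals [11, 27, 34], col totals [22, 50], n=72
χ² = (5−3.36)²/3.36 + (6−7.64)²/7.64 + (10−8.25)²/8.25 + (17−18.75)²/18.75 + (7−10.39)²/10.39 + (27−23.61)²/23.61 = 3.2772
df = 2
p-value (upper-tail) = 0.19426
At α=0.05: p ≥ α → fail to reject H₀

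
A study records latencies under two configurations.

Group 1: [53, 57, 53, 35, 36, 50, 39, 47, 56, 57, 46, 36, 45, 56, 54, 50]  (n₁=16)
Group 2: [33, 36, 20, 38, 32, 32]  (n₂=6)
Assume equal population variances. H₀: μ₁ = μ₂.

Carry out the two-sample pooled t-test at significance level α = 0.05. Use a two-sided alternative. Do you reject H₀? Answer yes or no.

reject H₀: yes

x̄₁=48.125, s₁=7.898, n₁=16
x̄₂=31.833, s₂=6.274, n₂=6
s_p² = [15·7.898² + 5·6.274²]/20 = 56.6292
SE = √(s_p²·(1/16+1/6)) = 3.6024
t = (48.125−31.833)/3.6024 = 4.5224
df = 20
p-value (two-sided) = 0.00021
At α=0.05: p < α → reject H₀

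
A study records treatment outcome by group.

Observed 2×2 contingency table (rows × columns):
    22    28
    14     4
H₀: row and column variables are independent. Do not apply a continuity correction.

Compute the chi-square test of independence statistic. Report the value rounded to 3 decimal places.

test statistic = 6.061

Row totals [50, 18], col totals [36, 32], n=68
χ² = (22−26.47)²/26.47 + (28−23.53)²/23.53 + (14−9.53)²/9.53 + (4−8.47)²/8.47 = 6.0612
df = 1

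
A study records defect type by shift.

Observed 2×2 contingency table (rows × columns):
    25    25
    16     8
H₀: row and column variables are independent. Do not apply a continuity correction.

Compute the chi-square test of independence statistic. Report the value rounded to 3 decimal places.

test statistic = 1.823

Row totals [50, 24], col totals [41, 33], n=74
χ² = (25−27.70)²/27.70 + (25−22.30)²/22.30 + (16−13.30)²/13.30 + (8−10.70)²/10.70 = 1.8231
df = 1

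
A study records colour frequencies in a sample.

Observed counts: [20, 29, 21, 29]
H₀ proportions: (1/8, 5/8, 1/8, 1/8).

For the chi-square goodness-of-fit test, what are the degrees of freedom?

df = k − 1 = 4 − 1 = 3

degrees of freedom = 3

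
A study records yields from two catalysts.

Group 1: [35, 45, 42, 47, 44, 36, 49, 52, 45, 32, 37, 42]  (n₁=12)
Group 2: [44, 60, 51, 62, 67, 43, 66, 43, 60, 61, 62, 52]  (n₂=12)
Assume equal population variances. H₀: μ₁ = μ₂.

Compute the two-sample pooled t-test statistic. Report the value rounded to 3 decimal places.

test statistic = -4.418

x̄₁=42.167, s₁=6.073, n₁=12
x̄₂=55.917, s₂=8.908, n₂=12
s_p² = [11·6.073² + 11·8.908²]/22 = 58.1174
SE = √(s_p²·(1/12+1/12)) = 3.1123
t = (42.167−55.917)/3.1123 = -4.4180
df = 22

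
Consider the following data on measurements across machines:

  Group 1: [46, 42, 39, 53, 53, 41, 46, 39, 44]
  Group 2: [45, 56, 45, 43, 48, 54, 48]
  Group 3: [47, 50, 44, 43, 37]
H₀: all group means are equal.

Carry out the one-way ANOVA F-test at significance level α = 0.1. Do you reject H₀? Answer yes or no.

Group means [44.78, 48.43, 44.20], grand mean 45.857
SSB = Σnᵢ(x̄ᵢ−x̄)² = 70.502; SSW = ΣΣ(x−x̄ᵢ)² = 464.070
MSB = 70.502/2 = 35.2508; MSW = 464.070/18 = 25.7817
F = MSB/MSW = 1.3673
df = (2, 18)
p-value (upper-tail) = 0.28003
At α=0.1: p ≥ α → fail to reject H₀

reject H₀: no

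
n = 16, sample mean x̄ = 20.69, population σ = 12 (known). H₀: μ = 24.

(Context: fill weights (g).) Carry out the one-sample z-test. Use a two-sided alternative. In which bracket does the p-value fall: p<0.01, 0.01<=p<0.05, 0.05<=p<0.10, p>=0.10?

SE = σ/√n = 12/√16 = 3.0000
z = (x̄−μ₀)/SE = (20.69−24)/3.0000 = -1.1033
p-value (two-sided) = 0.26988
→ bracket: p>=0.10

p-value bracket: p>=0.10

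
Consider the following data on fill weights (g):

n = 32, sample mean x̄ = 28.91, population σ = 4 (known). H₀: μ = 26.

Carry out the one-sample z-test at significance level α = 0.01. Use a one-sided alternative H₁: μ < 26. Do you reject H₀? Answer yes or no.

SE = σ/√n = 4/√32 = 0.7071
z = (x̄−μ₀)/SE = (28.91−26)/0.7071 = 4.1154
p-value (one-sided, H₁ less) = 0.99998
At α=0.01: p ≥ α → fail to reject H₀

reject H₀: no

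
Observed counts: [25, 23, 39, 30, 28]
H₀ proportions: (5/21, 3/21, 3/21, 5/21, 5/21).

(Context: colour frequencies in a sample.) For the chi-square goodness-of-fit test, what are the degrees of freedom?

degrees of freedom = 4

df = k − 1 = 5 − 1 = 4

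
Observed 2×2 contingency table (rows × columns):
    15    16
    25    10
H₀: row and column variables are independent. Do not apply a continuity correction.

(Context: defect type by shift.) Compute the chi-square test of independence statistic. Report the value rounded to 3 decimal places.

Row totals [31, 35], col totals [40, 26], n=66
χ² = (15−18.79)²/18.79 + (16−12.21)²/12.21 + (25−21.21)²/21.21 + (10−13.79)²/13.79 = 3.6556
df = 1

test statistic = 3.656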